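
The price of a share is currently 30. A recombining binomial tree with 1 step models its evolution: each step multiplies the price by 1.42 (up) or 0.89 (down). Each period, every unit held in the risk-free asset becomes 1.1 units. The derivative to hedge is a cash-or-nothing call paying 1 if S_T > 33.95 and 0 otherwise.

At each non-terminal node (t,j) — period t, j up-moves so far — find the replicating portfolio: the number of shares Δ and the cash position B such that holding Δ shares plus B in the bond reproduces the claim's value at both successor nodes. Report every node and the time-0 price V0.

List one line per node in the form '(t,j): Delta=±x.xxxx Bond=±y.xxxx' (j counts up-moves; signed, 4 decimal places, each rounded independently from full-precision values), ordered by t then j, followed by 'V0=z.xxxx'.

Risk-neutral probability p* = (R−d)/(u−d) = (1.1−0.89)/(1.42−0.89) = 0.3962.
Payoff layer (t=1): V(1,0)=0.0000, V(1,1)=1.0000
(0,0): S=30.0000. Δ = (V_up−V_dn)/(S_up−S_dn) = (1.0000−0.0000)/(42.6000−26.7000) = 0.0629. V = [p*·1.0000 + (1−p*)·0.0000]/1.1 = 0.3602. B = V − Δ·S = -1.5266.
Check: Δ(0,0)·S0 + B(0,0) = 0.3602 = V0.

(0,0): Delta=0.0629 Bond=-1.5266
V0=0.3602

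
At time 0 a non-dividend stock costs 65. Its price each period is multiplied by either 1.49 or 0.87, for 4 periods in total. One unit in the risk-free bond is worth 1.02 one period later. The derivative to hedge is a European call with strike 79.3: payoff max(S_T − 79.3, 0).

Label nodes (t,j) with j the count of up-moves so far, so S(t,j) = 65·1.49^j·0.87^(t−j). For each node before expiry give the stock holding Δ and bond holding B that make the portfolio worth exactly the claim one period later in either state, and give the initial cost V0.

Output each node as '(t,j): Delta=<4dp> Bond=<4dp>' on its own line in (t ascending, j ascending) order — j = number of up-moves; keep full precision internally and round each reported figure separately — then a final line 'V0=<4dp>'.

(0,0): Delta=0.5783 Bond=-26.9705
(1,0): Delta=0.4258 Bond=-18.8885
(1,1): Delta=0.8572 Bond=-54.5235
(2,0): Delta=0.2327 Bond=-9.7649
(2,1): Delta=0.7791 Bond=-49.0373
(2,2): Delta=1.0000 Bond=-76.2207
(3,0): Delta=0.0000 Bond=0.0000
(3,1): Delta=0.6584 Bond=-41.1690
(3,2): Delta=1.0000 Bond=-77.7451
(3,3): Delta=1.0000 Bond=-77.7451
V0=10.6177

The replicating-portfolio and risk-neutral prices coincide; use p* = (1.02−0.87)/(1.49−0.87) = 0.2419 for the latter.
At expiry t=4: V(4,0)=0.0000, V(4,1)=0.0000, V(4,2)=29.9256, V(4,3)=107.7645, V(4,4)=241.0749
Node (3,0) S=42.8027: V=(p*·0.0000+(1−p*)·0.0000)/1.02=0.0000; Δ=(0.0000−0.0000)/(63.7760−37.2383)=0.0000; B=V−Δ·S=0.0000
Node (3,1) S=73.3058: V=(p*·29.9256+(1−p*)·0.0000)/1.02=7.0981; Δ=(29.9256−0.0000)/(109.2256−63.7760)=0.6584; B=V−Δ·S=-41.1690
Node (3,2) S=125.5467: V=(p*·107.7645+(1−p*)·29.9256)/1.02=47.8016; Δ=(107.7645−29.9256)/(187.0645−109.2256)=1.0000; B=V−Δ·S=-77.7451
Node (3,3) S=215.0167: V=(p*·241.0749+(1−p*)·107.7645)/1.02=137.2716; Δ=(241.0749−107.7645)/(320.3749−187.0645)=1.0000; B=V−Δ·S=-77.7451
Node (2,0) S=49.1985: V=(p*·7.0981+(1−p*)·0.0000)/1.02=1.6836; Δ=(7.0981−0.0000)/(73.3058−42.8027)=0.2327; B=V−Δ·S=-9.7649
Node (2,1) S=84.2595: V=(p*·47.8016+(1−p*)·7.0981)/1.02=16.6134; Δ=(47.8016−7.0981)/(125.5467−73.3058)=0.7791; B=V−Δ·S=-49.0373
Node (2,2) S=144.3065: V=(p*·137.2716+(1−p*)·47.8016)/1.02=68.0858; Δ=(137.2716−47.8016)/(215.0167−125.5467)=1.0000; B=V−Δ·S=-76.2207
Node (1,0) S=56.5500: V=(p*·16.6134+(1−p*)·1.6836)/1.02=5.1918; Δ=(16.6134−1.6836)/(84.2595−49.1985)=0.4258; B=V−Δ·S=-18.8885
Node (1,1) S=96.8500: V=(p*·68.0858+(1−p*)·16.6134)/1.02=28.4965; Δ=(68.0858−16.6134)/(144.3065−84.2595)=0.8572; B=V−Δ·S=-54.5235
Node (0,0) S=65.0000: V=(p*·28.4965+(1−p*)·5.1918)/1.02=10.6177; Δ=(28.4965−5.1918)/(96.8500−56.5500)=0.5783; B=V−Δ·S=-26.9705
Root portfolio cost Δ·65+B reproduces V0=10.6177.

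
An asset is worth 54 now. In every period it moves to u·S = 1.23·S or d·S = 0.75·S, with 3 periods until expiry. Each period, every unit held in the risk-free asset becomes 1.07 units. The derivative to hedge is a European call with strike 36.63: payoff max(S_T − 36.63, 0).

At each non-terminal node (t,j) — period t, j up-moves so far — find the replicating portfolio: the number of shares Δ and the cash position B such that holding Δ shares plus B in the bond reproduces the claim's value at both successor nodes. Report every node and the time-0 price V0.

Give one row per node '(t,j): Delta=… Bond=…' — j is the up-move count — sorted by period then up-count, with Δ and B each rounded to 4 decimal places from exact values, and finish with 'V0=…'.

Risk-neutral probability p* = (R−d)/(u−d) = (1.07−0.75)/(1.23−0.75) = 0.6667.
Payoff layer (t=3): V(3,0)=0.0000, V(3,1)=0.7312, V(3,2)=24.6424, V(3,3)=63.8568
  t=2,j=0: stock 30.3750 → up 37.3612 (V=0.7312), down 22.7812 (V=0.0000). Price 0.4556; hedge Δ=0.0502, bond B=-1.0678.
  t=2,j=1: stock 49.8150 → up 61.2724 (V=24.6424), down 37.3612 (V=0.7312). Price 15.5814; hedge Δ=1.0000, bond B=-34.2336.
  t=2,j=2: stock 81.6966 → up 100.4868 (V=63.8568), down 61.2724 (V=24.6424). Price 47.4630; hedge Δ=1.0000, bond B=-34.2336.
  t=1,j=0: stock 40.5000 → up 49.8150 (V=15.5814), down 30.3750 (V=0.4556). Price 9.8499; hedge Δ=0.7781, bond B=-21.6620.
  t=1,j=1: stock 66.4200 → up 81.6966 (V=47.4630), down 49.8150 (V=15.5814). Price 34.4259; hedge Δ=1.0000, bond B=-31.9941.
  t=0,j=0: stock 54.0000 → up 66.4200 (V=34.4259), down 40.5000 (V=9.8499). Price 24.5177; hedge Δ=0.9481, bond B=-26.6823.
Self-financing check: at every node Δ·S+B equals the discounted successor values.

(0,0): Delta=0.9481 Bond=-26.6823
(1,0): Delta=0.7781 Bond=-21.6620
(1,1): Delta=1.0000 Bond=-31.9941
(2,0): Delta=0.0502 Bond=-1.0678
(2,1): Delta=1.0000 Bond=-34.2336
(2,2): Delta=1.0000 Bond=-34.2336
V0=24.5177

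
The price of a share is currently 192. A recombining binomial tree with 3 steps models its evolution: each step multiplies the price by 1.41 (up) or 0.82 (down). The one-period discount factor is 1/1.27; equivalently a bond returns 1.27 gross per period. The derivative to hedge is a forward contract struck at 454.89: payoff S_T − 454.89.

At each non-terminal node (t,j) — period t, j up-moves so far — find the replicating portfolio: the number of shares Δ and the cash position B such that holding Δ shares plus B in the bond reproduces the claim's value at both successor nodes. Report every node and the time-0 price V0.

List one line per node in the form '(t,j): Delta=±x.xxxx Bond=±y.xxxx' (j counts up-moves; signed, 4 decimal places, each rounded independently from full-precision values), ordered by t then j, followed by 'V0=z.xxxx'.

No-arbitrage ⇒ martingale measure with p* = (R−d)/(u−d) = 0.7627.
At expiry t=3: V(3,0)=-349.0273, V(3,1)=-272.8579, V(3,2)=-141.8835, V(3,3)=83.3284
(2,0): S=129.1008. Δ = (V_up−V_dn)/(S_up−S_dn) = (-272.8579−-349.0273)/(182.0321−105.8627) = 1.0000. V = [p*·-272.8579 + (1−p*)·-349.0273]/1.27 = -229.0803. B = V − Δ·S = -358.1811.
(2,1): S=221.9904. Δ = (V_up−V_dn)/(S_up−S_dn) = (-141.8835−-272.8579)/(313.0065−182.0321) = 1.0000. V = [p*·-141.8835 + (1−p*)·-272.8579]/1.27 = -136.1907. B = V − Δ·S = -358.1811.
(2,2): S=381.7152. Δ = (V_up−V_dn)/(S_up−S_dn) = (83.3284−-141.8835)/(538.2184−313.0065) = 1.0000. V = [p*·83.3284 + (1−p*)·-141.8835]/1.27 = 23.5341. B = V − Δ·S = -358.1811.
(1,0): S=157.4400. Δ = (V_up−V_dn)/(S_up−S_dn) = (-136.1907−-229.0803)/(221.9904−129.1008) = 1.0000. V = [p*·-136.1907 + (1−p*)·-229.0803]/1.27 = -124.5924. B = V − Δ·S = -282.0324.
(1,1): S=270.7200. Δ = (V_up−V_dn)/(S_up−S_dn) = (23.5341−-136.1907)/(381.7152−221.9904) = 1.0000. V = [p*·23.5341 + (1−p*)·-136.1907]/1.27 = -11.3124. B = V − Δ·S = -282.0324.
(0,0): S=192.0000. Δ = (V_up−V_dn)/(S_up−S_dn) = (-11.3124−-124.5924)/(270.7200−157.4400) = 1.0000. V = [p*·-11.3124 + (1−p*)·-124.5924]/1.27 = -30.0727. B = V − Δ·S = -222.0727.
The time-0 hedge costs -30.0727, which is the no-arbitrage price.

(0,0): Delta=1.0000 Bond=-222.0727
(1,0): Delta=1.0000 Bond=-282.0324
(1,1): Delta=1.0000 Bond=-282.0324
(2,0): Delta=1.0000 Bond=-358.1811
(2,1): Delta=1.0000 Bond=-358.1811
(2,2): Delta=1.0000 Bond=-358.1811
V0=-30.0727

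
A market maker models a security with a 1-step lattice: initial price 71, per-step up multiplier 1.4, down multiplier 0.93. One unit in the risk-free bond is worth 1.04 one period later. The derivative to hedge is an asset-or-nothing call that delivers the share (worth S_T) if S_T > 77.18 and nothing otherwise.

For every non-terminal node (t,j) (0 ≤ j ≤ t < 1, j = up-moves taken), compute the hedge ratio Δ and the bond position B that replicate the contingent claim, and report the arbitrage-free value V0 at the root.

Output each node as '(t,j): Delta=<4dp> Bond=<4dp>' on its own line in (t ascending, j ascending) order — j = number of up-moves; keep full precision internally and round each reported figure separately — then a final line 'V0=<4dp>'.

(0,0): Delta=2.9787 Bond=-189.1203
V0=22.3691

Since d<R<u, set p* = (R−d)/(u−d) = 0.2340; price each node as the discounted p*-expectation of its children.
Payoff layer (t=1): V(1,0)=0.0000, V(1,1)=99.4000
  t=0,j=0: stock 71.0000 → up 99.4000 (V=99.4000), down 66.0300 (V=0.0000). Price 22.3691; hedge Δ=2.9787, bond B=-189.1203.
Each (Δ,B) replicates both successor values, so the strategy is self-financing and V0 is arbitrage-free.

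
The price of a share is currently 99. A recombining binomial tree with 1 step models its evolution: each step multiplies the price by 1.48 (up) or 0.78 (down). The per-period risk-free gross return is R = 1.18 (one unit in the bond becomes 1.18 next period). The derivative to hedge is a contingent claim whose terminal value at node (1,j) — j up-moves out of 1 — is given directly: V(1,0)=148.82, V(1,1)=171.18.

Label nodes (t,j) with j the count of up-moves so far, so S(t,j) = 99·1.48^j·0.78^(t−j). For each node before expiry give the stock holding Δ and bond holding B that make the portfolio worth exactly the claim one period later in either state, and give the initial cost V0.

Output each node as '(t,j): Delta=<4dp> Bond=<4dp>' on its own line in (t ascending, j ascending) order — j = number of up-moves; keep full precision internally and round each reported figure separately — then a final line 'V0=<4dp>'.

(0,0): Delta=0.3227 Bond=105.0039
V0=136.9467

No-arbitrage ⇒ martingale measure with p* = (R−d)/(u−d) = 0.5714.
At expiry t=1: V(1,0)=148.8200, V(1,1)=171.1800
(0,0): S=99.0000. Δ = (V_up−V_dn)/(S_up−S_dn) = (171.1800−148.8200)/(146.5200−77.2200) = 0.3227. V = [p*·171.1800 + (1−p*)·148.8200]/1.18 = 136.9467. B = V − Δ·S = 105.0039.
Root portfolio cost Δ·99+B reproduces V0=136.9467.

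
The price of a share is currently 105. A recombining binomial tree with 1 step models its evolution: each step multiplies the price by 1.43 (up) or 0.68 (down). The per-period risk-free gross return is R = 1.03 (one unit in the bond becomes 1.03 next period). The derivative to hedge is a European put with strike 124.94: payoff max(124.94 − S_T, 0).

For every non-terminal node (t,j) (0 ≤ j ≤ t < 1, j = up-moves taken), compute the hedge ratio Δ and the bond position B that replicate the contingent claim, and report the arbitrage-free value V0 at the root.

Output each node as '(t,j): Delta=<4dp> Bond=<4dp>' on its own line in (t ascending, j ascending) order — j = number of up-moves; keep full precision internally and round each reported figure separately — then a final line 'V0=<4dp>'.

Since d<R<u, set p* = (R−d)/(u−d) = 0.4667; price each node as the discounted p*-expectation of its children.
Payoff layer (t=1): V(1,0)=53.5400, V(1,1)=0.0000
(0,0): S=105.0000. Δ = (V_up−V_dn)/(S_up−S_dn) = (0.0000−53.5400)/(150.1500−71.4000) = -0.6799. V = [p*·0.0000 + (1−p*)·53.5400]/1.03 = 27.7230. B = V − Δ·S = 99.1096.
Check: Δ(0,0)·S0 + B(0,0) = 27.7230 = V0.

(0,0): Delta=-0.6799 Bond=99.1096
V0=27.7230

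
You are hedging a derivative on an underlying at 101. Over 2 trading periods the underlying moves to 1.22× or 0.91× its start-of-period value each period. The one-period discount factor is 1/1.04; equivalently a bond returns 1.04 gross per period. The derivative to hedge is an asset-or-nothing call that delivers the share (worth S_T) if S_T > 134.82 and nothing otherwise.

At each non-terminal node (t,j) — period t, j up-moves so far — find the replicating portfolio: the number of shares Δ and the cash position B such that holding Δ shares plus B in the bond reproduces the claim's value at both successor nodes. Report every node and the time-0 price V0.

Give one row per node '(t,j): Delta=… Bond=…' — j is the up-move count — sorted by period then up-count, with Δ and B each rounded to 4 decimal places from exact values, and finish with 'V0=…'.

(0,0): Delta=1.9360 Bond=-171.0944
(1,0): Delta=0.0000 Bond=0.0000
(1,1): Delta=3.9355 Bond=-424.3140
V0=24.4421

Under the risk-neutral measure, an up-move has probability p* = (R−d)/(u−d) = 0.4194 and values discount at R = 1.04.
Terminal values V(2,·): V(2,0)=0.0000, V(2,1)=0.0000, V(2,2)=150.3284
Node (1,0) S=91.9100: V=(p*·0.0000+(1−p*)·0.0000)/1.04=0.0000; Δ=(0.0000−0.0000)/(112.1302−83.6381)=0.0000; B=V−Δ·S=0.0000
Node (1,1) S=123.2200: V=(p*·150.3284+(1−p*)·0.0000)/1.04=60.6163; Δ=(150.3284−0.0000)/(150.3284−112.1302)=3.9355; B=V−Δ·S=-424.3140
Node (0,0) S=101.0000: V=(p*·60.6163+(1−p*)·0.0000)/1.04=24.4421; Δ=(60.6163−0.0000)/(123.2200−91.9100)=1.9360; B=V−Δ·S=-171.0944
The time-0 hedge costs 24.4421, which is the no-arbitrage price.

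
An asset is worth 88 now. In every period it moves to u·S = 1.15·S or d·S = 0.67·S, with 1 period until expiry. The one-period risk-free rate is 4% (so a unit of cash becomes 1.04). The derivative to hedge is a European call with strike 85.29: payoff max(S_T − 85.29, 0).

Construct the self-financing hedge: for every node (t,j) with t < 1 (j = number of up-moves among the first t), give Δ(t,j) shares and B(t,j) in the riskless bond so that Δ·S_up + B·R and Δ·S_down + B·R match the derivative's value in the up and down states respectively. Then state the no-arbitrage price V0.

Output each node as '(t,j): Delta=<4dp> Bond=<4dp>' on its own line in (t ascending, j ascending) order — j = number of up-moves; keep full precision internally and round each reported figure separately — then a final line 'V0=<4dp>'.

No-arbitrage ⇒ martingale measure with p* = (R−d)/(u−d) = 0.7708.
Terminal payoffs: V(1,0)=0.0000, V(1,1)=15.9100
  t=0,j=0: stock 88.0000 → up 101.2000 (V=15.9100), down 58.9600 (V=0.0000). Price 11.7923; hedge Δ=0.3767, bond B=-21.3536.
Self-financing check: at every node Δ·S+B equals the discounted successor values.

(0,0): Delta=0.3767 Bond=-21.3536
V0=11.7923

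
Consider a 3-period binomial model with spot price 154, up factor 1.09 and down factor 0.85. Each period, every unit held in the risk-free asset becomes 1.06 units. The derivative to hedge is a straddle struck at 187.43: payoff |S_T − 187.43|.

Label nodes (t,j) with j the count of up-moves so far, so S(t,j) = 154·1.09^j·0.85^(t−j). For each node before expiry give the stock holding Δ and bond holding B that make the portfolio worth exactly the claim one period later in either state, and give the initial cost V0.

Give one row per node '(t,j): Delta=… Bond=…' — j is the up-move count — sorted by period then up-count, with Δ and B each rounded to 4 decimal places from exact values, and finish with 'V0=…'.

(0,0): Delta=-0.5574 Bond=102.7087
(1,0): Delta=-1.0000 Bond=166.8120
(1,1): Delta=-0.5081 Bond=100.5939
(2,0): Delta=-1.0000 Bond=176.8208
(2,1): Delta=-1.0000 Bond=176.8208
(2,2): Delta=-0.4533 Bond=96.6022
V0=16.8744

Since d<R<u, set p* = (R−d)/(u−d) = 0.8750; price each node as the discounted p*-expectation of its children.
Payoff layer (t=3): V(3,0)=92.8548, V(3,1)=66.1512, V(3,2)=31.9077, V(3,3)=12.0045
Node (2,0) S=111.2650: V=(p*·66.1512+(1−p*)·92.8548)/1.06=65.5558; Δ=(66.1512−92.8548)/(121.2788−94.5752)=-1.0000; B=V−Δ·S=176.8208
Node (2,1) S=142.6810: V=(p*·31.9077+(1−p*)·66.1512)/1.06=34.1398; Δ=(31.9077−66.1512)/(155.5223−121.2789)=-1.0000; B=V−Δ·S=176.8208
Node (2,2) S=182.9674: V=(p*·12.0045+(1−p*)·31.9077)/1.06=13.6720; Δ=(12.0045−31.9077)/(199.4345−155.5223)=-0.4533; B=V−Δ·S=96.6022
Node (1,0) S=130.9000: V=(p*·34.1398+(1−p*)·65.5558)/1.06=35.9120; Δ=(34.1398−65.5558)/(142.6810−111.2650)=-1.0000; B=V−Δ·S=166.8120
Node (1,1) S=167.8600: V=(p*·13.6720+(1−p*)·34.1398)/1.06=15.3118; Δ=(13.6720−34.1398)/(182.9674−142.6810)=-0.5081; B=V−Δ·S=100.5939
Node (0,0) S=154.0000: V=(p*·15.3118+(1−p*)·35.9120)/1.06=16.8744; Δ=(15.3118−35.9120)/(167.8600−130.9000)=-0.5574; B=V−Δ·S=102.7087
Check: Δ(0,0)·S0 + B(0,0) = 16.8744 = V0.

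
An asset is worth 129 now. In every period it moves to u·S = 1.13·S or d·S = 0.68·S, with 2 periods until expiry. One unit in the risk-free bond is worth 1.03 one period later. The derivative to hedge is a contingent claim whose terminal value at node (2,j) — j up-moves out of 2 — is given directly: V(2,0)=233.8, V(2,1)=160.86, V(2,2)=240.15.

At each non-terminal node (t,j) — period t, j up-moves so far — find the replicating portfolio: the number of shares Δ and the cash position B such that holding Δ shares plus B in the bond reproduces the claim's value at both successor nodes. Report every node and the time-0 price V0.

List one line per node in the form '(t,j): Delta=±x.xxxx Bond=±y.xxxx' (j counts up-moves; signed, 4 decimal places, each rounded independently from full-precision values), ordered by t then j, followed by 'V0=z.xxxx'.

(0,0): Delta=0.7603 Bond=102.1511
(1,0): Delta=-1.8478 Bond=334.0004
(1,1): Delta=1.2088 Bond=39.8485
V0=200.2333

Under the risk-neutral measure, an up-move has probability p* = (R−d)/(u−d) = 0.7778 and values discount at R = 1.03.
Terminal payoffs: V(2,0)=233.8000, V(2,1)=160.8600, V(2,2)=240.1500
Node (1,0) S=87.7200: V=(p*·160.8600+(1−p*)·233.8000)/1.03=171.9115; Δ=(160.8600−233.8000)/(99.1236−59.6496)=-1.8478; B=V−Δ·S=334.0004
Node (1,1) S=145.7700: V=(p*·240.1500+(1−p*)·160.8600)/1.03=216.0485; Δ=(240.1500−160.8600)/(164.7201−99.1236)=1.2088; B=V−Δ·S=39.8485
Node (0,0) S=129.0000: V=(p*·216.0485+(1−p*)·171.9115)/1.03=200.2333; Δ=(216.0485−171.9115)/(145.7700−87.7200)=0.7603; B=V−Δ·S=102.1511
Check: Δ(0,0)·S0 + B(0,0) = 200.2333 = V0.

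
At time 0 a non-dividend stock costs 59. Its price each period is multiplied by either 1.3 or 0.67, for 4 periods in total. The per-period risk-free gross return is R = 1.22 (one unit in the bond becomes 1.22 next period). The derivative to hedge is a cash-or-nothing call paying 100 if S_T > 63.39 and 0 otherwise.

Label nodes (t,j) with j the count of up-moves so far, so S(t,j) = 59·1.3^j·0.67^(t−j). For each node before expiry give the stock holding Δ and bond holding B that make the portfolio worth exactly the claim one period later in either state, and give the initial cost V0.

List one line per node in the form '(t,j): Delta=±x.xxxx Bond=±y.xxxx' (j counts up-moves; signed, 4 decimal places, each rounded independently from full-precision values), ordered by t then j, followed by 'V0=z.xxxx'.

(0,0): Delta=0.4302 Bond=16.0967
(1,0): Delta=2.0562 Bond=-44.6374
(1,1): Delta=0.3083 Bond=28.9871
(2,0): Delta=0.0000 Bond=0.0000
(2,1): Delta=2.2103 Bond=-62.3788
(2,2): Delta=0.1657 Bond=49.5814
(3,0): Delta=0.0000 Bond=0.0000
(3,1): Delta=0.0000 Bond=0.0000
(3,2): Delta=2.3760 Bond=-87.1715
(3,3): Delta=0.0000 Bond=81.9672
V0=41.4769

Under the risk-neutral measure, an up-move has probability p* = (R−d)/(u−d) = 0.8730 and values discount at R = 1.22.
Terminal values V(4,·): V(4,0)=0.0000, V(4,1)=0.0000, V(4,2)=0.0000, V(4,3)=100.0000, V(4,4)=100.0000
(3,0): S=17.7450. Δ = (V_up−V_dn)/(S_up−S_dn) = (0.0000−0.0000)/(23.0685−11.8892) = 0.0000. V = [p*·0.0000 + (1−p*)·0.0000]/1.22 = 0.0000. B = V − Δ·S = 0.0000.
(3,1): S=34.4306. Δ = (V_up−V_dn)/(S_up−S_dn) = (0.0000−0.0000)/(44.7598−23.0685) = 0.0000. V = [p*·0.0000 + (1−p*)·0.0000]/1.22 = 0.0000. B = V − Δ·S = 0.0000.
(3,2): S=66.8057. Δ = (V_up−V_dn)/(S_up−S_dn) = (100.0000−0.0000)/(86.8474−44.7598) = 2.3760. V = [p*·100.0000 + (1−p*)·0.0000]/1.22 = 71.5587. B = V − Δ·S = -87.1715.
(3,3): S=129.6230. Δ = (V_up−V_dn)/(S_up−S_dn) = (100.0000−100.0000)/(168.5099−86.8474) = 0.0000. V = [p*·100.0000 + (1−p*)·100.0000]/1.22 = 81.9672. B = V − Δ·S = 81.9672.
(2,0): S=26.4851. Δ = (V_up−V_dn)/(S_up−S_dn) = (0.0000−0.0000)/(34.4306−17.7450) = 0.0000. V = [p*·0.0000 + (1−p*)·0.0000]/1.22 = 0.0000. B = V − Δ·S = 0.0000.
(2,1): S=51.3890. Δ = (V_up−V_dn)/(S_up−S_dn) = (71.5587−0.0000)/(66.8057−34.4306) = 2.2103. V = [p*·71.5587 + (1−p*)·0.0000]/1.22 = 51.2064. B = V − Δ·S = -62.3788.
(2,2): S=99.7100. Δ = (V_up−V_dn)/(S_up−S_dn) = (81.9672−71.5587)/(129.6230−66.8057) = 0.1657. V = [p*·81.9672 + (1−p*)·71.5587]/1.22 = 66.1029. B = V − Δ·S = 49.5814.
(1,0): S=39.5300. Δ = (V_up−V_dn)/(S_up−S_dn) = (51.2064−0.0000)/(51.3890−26.4851) = 2.0562. V = [p*·51.2064 + (1−p*)·0.0000]/1.22 = 36.6427. B = V − Δ·S = -44.6374.
(1,1): S=76.7000. Δ = (V_up−V_dn)/(S_up−S_dn) = (66.1029−51.2064)/(99.7100−51.3890) = 0.3083. V = [p*·66.1029 + (1−p*)·51.2064]/1.22 = 52.6322. B = V − Δ·S = 28.9871.
(0,0): S=59.0000. Δ = (V_up−V_dn)/(S_up−S_dn) = (52.6322−36.6427)/(76.7000−39.5300) = 0.4302. V = [p*·52.6322 + (1−p*)·36.6427]/1.22 = 41.4769. B = V − Δ·S = 16.0967.
The time-0 hedge costs 41.4769, which is the no-arbitrage price.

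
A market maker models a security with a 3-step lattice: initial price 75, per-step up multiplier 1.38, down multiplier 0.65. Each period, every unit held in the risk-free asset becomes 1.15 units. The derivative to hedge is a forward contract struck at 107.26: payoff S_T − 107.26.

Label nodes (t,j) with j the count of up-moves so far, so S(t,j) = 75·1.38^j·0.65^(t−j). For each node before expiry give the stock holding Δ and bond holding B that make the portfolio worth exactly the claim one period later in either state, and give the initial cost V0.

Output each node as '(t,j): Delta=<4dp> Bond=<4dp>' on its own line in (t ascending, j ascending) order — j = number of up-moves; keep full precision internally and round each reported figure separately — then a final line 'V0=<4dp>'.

Under the risk-neutral measure, an up-move has probability p* = (R−d)/(u−d) = 0.6849 and values discount at R = 1.15.
Terminal values V(3,·): V(3,0)=-86.6631, V(3,1)=-63.5313, V(3,2)=-14.4205, V(3,3)=89.8454
  t=2,j=0: stock 31.6875 → up 43.7287 (V=-63.5313), down 20.5969 (V=-86.6631). Price -61.5821; hedge Δ=1.0000, bond B=-93.2696.
  t=2,j=1: stock 67.2750 → up 92.8395 (V=-14.4205), down 43.7287 (V=-63.5313). Price -25.9946; hedge Δ=1.0000, bond B=-93.2696.
  t=2,j=2: stock 142.8300 → up 197.1054 (V=89.8454), down 92.8395 (V=-14.4205). Price 49.5604; hedge Δ=1.0000, bond B=-93.2696.
  t=1,j=0: stock 48.7500 → up 67.2750 (V=-25.9946), down 31.6875 (V=-61.5821). Price -32.3540; hedge Δ=1.0000, bond B=-81.1040.
  t=1,j=1: stock 103.5000 → up 142.8300 (V=49.5604), down 67.2750 (V=-25.9946). Price 22.3960; hedge Δ=1.0000, bond B=-81.1040.
  t=0,j=0: stock 75.0000 → up 103.5000 (V=22.3960), down 48.7500 (V=-32.3540). Price 4.4748; hedge Δ=1.0000, bond B=-70.5252.
Each (Δ,B) replicates both successor values, so the strategy is self-financing and V0 is arbitrage-free.

(0,0): Delta=1.0000 Bond=-70.5252
(1,0): Delta=1.0000 Bond=-81.1040
(1,1): Delta=1.0000 Bond=-81.1040
(2,0): Delta=1.0000 Bond=-93.2696
(2,1): Delta=1.0000 Bond=-93.2696
(2,2): Delta=1.0000 Bond=-93.2696
V0=4.4748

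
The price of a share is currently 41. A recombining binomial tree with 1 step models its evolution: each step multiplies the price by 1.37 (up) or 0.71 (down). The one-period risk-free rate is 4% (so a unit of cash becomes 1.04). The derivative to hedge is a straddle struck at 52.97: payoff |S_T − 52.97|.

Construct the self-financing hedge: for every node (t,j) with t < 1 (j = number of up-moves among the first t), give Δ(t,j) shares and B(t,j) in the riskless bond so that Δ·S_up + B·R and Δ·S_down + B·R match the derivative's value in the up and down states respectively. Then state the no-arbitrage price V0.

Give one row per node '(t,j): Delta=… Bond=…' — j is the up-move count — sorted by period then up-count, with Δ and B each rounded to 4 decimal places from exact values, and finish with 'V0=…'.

No-arbitrage ⇒ martingale measure with p* = (R−d)/(u−d) = 0.5000.
Payoff layer (t=1): V(1,0)=23.8600, V(1,1)=3.2000
(0,0): S=41.0000. Δ = (V_up−V_dn)/(S_up−S_dn) = (3.2000−23.8600)/(56.1700−29.1100) = -0.7635. V = [p*·3.2000 + (1−p*)·23.8600]/1.04 = 13.0096. B = V − Δ·S = 44.3126.
Self-financing check: at every node Δ·S+B equals the discounted successor values.

(0,0): Delta=-0.7635 Bond=44.3126
V0=13.0096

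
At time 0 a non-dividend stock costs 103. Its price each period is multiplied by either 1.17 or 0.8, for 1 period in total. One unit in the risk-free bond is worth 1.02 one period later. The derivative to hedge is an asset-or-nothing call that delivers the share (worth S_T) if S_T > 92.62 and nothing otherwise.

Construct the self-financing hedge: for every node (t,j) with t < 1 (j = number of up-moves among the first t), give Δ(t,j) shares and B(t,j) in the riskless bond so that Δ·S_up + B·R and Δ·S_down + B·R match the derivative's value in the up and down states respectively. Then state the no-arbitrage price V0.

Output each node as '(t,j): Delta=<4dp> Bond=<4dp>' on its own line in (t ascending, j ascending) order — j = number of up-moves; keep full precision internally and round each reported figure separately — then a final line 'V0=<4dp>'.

Risk-neutral probability p* = (R−d)/(u−d) = (1.02−0.8)/(1.17−0.8) = 0.5946.
Payoff layer (t=1): V(1,0)=0.0000, V(1,1)=120.5100
  t=0,j=0: stock 103.0000 → up 120.5100 (V=120.5100), down 82.4000 (V=0.0000). Price 70.2496; hedge Δ=3.1622, bond B=-255.4531.
Each (Δ,B) replicates both successor values, so the strategy is self-financing and V0 is arbitrage-free.

(0,0): Delta=3.1622 Bond=-255.4531
V0=70.2496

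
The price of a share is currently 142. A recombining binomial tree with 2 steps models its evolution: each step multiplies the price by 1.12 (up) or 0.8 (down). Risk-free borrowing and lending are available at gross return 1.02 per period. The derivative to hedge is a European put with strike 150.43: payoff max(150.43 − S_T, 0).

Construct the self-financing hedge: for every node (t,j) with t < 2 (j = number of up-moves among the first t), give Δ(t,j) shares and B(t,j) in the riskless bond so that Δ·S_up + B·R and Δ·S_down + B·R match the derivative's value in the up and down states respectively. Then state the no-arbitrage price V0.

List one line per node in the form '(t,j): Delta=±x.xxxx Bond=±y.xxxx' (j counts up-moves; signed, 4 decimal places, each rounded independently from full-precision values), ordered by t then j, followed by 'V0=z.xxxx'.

(0,0): Delta=-0.5892 Bond=98.8366
(1,0): Delta=-1.0000 Bond=147.4804
(1,1): Delta=-0.4558 Bond=79.6010
V0=15.1704

Since d<R<u, set p* = (R−d)/(u−d) = 0.6875; price each node as the discounted p*-expectation of its children.
Terminal payoffs: V(2,0)=59.5500, V(2,1)=23.1980, V(2,2)=0.0000
  t=1,j=0: stock 113.6000 → up 127.2320 (V=23.1980), down 90.8800 (V=59.5500). Price 33.8804; hedge Δ=-1.0000, bond B=147.4804.
  t=1,j=1: stock 159.0400 → up 178.1248 (V=0.0000), down 127.2320 (V=23.1980). Price 7.1072; hedge Δ=-0.4558, bond B=79.6010.
  t=0,j=0: stock 142.0000 → up 159.0400 (V=7.1072), down 113.6000 (V=33.8804). Price 15.1704; hedge Δ=-0.5892, bond B=98.8366.
Each (Δ,B) replicates both successor values, so the strategy is self-financing and V0 is arbitrage-free.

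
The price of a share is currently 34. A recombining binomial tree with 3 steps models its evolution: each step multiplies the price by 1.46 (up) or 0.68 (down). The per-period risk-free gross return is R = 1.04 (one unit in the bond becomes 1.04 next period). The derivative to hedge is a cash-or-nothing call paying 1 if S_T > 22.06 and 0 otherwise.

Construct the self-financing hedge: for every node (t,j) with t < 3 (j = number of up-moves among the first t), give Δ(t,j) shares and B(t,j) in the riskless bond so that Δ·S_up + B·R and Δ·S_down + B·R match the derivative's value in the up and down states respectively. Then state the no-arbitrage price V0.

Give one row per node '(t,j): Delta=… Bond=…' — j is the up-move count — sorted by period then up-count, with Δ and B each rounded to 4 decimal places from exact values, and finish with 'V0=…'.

The replicating-portfolio and risk-neutral prices coincide; use p* = (1.04−0.68)/(1.46−0.68) = 0.4615 for the latter.
At expiry t=3: V(3,0)=0.0000, V(3,1)=1.0000, V(3,2)=1.0000, V(3,3)=1.0000
Node (2,0) S=15.7216: V=(p*·1.0000+(1−p*)·0.0000)/1.04=0.4438; Δ=(1.0000−0.0000)/(22.9535−10.6907)=0.0815; B=V−Δ·S=-0.8383
Node (2,1) S=33.7552: V=(p*·1.0000+(1−p*)·1.0000)/1.04=0.9615; Δ=(1.0000−1.0000)/(49.2826−22.9535)=0.0000; B=V−Δ·S=0.9615
Node (2,2) S=72.4744: V=(p*·1.0000+(1−p*)·1.0000)/1.04=0.9615; Δ=(1.0000−1.0000)/(105.8126−49.2826)=0.0000; B=V−Δ·S=0.9615
Node (1,0) S=23.1200: V=(p*·0.9615+(1−p*)·0.4438)/1.04=0.6565; Δ=(0.9615−0.4438)/(33.7552−15.7216)=0.0287; B=V−Δ·S=-0.0073
Node (1,1) S=49.6400: V=(p*·0.9615+(1−p*)·0.9615)/1.04=0.9246; Δ=(0.9615−0.9615)/(72.4744−33.7552)=0.0000; B=V−Δ·S=0.9246
Node (0,0) S=34.0000: V=(p*·0.9246+(1−p*)·0.6565)/1.04=0.7502; Δ=(0.9246−0.6565)/(49.6400−23.1200)=0.0101; B=V−Δ·S=0.4065
Root portfolio cost Δ·34+B reproduces V0=0.7502.

(0,0): Delta=0.0101 Bond=0.4065
(1,0): Delta=0.0287 Bond=-0.0073
(1,1): Delta=0.0000 Bond=0.9246
(2,0): Delta=0.0815 Bond=-0.8383
(2,1): Delta=0.0000 Bond=0.9615
(2,2): Delta=0.0000 Bond=0.9615
V0=0.7502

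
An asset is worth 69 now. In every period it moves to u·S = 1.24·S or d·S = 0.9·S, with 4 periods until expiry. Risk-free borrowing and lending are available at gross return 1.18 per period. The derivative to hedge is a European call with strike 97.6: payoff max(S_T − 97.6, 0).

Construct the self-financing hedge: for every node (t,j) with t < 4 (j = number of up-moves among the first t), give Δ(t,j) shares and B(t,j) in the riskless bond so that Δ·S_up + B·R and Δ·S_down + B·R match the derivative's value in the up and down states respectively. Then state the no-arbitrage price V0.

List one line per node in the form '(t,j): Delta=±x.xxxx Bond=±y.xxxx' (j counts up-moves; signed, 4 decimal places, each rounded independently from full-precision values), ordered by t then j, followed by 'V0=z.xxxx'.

(0,0): Delta=0.8419 Bond=-38.3135
(1,0): Delta=0.4799 Bond=-22.7283
(1,1): Delta=0.8982 Bond=-50.0274
(2,0): Delta=0.0000 Bond=0.0000
(2,1): Delta=0.5545 Bond=-32.5664
(2,2): Delta=0.9516 Bond=-64.7037
(3,0): Delta=0.0000 Bond=0.0000
(3,1): Delta=0.0000 Bond=0.0000
(3,2): Delta=0.6407 Bond=-46.6630
(3,3): Delta=1.0000 Bond=-82.7119
V0=19.7765

Risk-neutral probability p* = (R−d)/(u−d) = (1.18−0.9)/(1.24−0.9) = 0.8235.
Terminal payoffs: V(4,0)=0.0000, V(4,1)=0.0000, V(4,2)=0.0000, V(4,3)=20.8014, V(4,4)=65.5307
(3,0): S=50.3010. Δ = (V_up−V_dn)/(S_up−S_dn) = (0.0000−0.0000)/(62.3732−45.2709) = 0.0000. V = [p*·0.0000 + (1−p*)·0.0000]/1.18 = 0.0000. B = V − Δ·S = 0.0000.
(3,1): S=69.3036. Δ = (V_up−V_dn)/(S_up−S_dn) = (0.0000−0.0000)/(85.9365−62.3732) = 0.0000. V = [p*·0.0000 + (1−p*)·0.0000]/1.18 = 0.0000. B = V − Δ·S = 0.0000.
(3,2): S=95.4850. Δ = (V_up−V_dn)/(S_up−S_dn) = (20.8014−0.0000)/(118.4014−85.9365) = 0.6407. V = [p*·20.8014 + (1−p*)·0.0000]/1.18 = 14.5174. B = V − Δ·S = -46.6630.
(3,3): S=131.5571. Δ = (V_up−V_dn)/(S_up−S_dn) = (65.5307−20.8014)/(163.1307−118.4014) = 1.0000. V = [p*·65.5307 + (1−p*)·20.8014]/1.18 = 48.8452. B = V − Δ·S = -82.7119.
(2,0): S=55.8900. Δ = (V_up−V_dn)/(S_up−S_dn) = (0.0000−0.0000)/(69.3036−50.3010) = 0.0000. V = [p*·0.0000 + (1−p*)·0.0000]/1.18 = 0.0000. B = V − Δ·S = 0.0000.
(2,1): S=77.0040. Δ = (V_up−V_dn)/(S_up−S_dn) = (14.5174−0.0000)/(95.4850−69.3036) = 0.5545. V = [p*·14.5174 + (1−p*)·0.0000]/1.18 = 10.1318. B = V − Δ·S = -32.5664.
(2,2): S=106.0944. Δ = (V_up−V_dn)/(S_up−S_dn) = (48.8452−14.5174)/(131.5571−95.4850) = 0.9516. V = [p*·48.8452 + (1−p*)·14.5174]/1.18 = 36.2605. B = V − Δ·S = -64.7037.
(1,0): S=62.1000. Δ = (V_up−V_dn)/(S_up−S_dn) = (10.1318−0.0000)/(77.0040−55.8900) = 0.4799. V = [p*·10.1318 + (1−p*)·0.0000]/1.18 = 7.0710. B = V − Δ·S = -22.7283.
(1,1): S=85.5600. Δ = (V_up−V_dn)/(S_up−S_dn) = (36.2605−10.1318)/(106.0944−77.0040) = 0.8982. V = [p*·36.2605 + (1−p*)·10.1318]/1.18 = 26.8216. B = V − Δ·S = -50.0274.
(0,0): S=69.0000. Δ = (V_up−V_dn)/(S_up−S_dn) = (26.8216−7.0710)/(85.5600−62.1000) = 0.8419. V = [p*·26.8216 + (1−p*)·7.0710]/1.18 = 19.7765. B = V − Δ·S = -38.3135.
The time-0 hedge costs 19.7765, which is the no-arbitrage price.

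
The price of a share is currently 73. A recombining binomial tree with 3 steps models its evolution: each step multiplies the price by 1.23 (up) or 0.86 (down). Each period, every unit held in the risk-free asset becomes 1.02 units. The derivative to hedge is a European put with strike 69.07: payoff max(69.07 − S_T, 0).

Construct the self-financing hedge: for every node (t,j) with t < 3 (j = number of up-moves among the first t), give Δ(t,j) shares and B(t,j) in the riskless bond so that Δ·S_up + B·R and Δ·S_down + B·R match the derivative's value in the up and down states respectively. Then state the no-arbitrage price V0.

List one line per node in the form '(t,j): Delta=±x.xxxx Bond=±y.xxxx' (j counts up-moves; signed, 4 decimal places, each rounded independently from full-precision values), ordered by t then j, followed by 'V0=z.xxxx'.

(0,0): Delta=-0.2755 Bond=25.0587
(1,0): Delta=-0.5271 Bond=41.3568
(1,1): Delta=-0.0446 Bond=4.8263
(2,0): Delta=-1.0000 Bond=67.7157
(2,1): Delta=-0.0931 Bond=8.6736
(2,2): Delta=0.0000 Bond=0.0000
V0=4.9482

Under the risk-neutral measure, an up-move has probability p* = (R−d)/(u−d) = 0.4324 and values discount at R = 1.02.
Payoff layer (t=3): V(3,0)=22.6379, V(3,1)=2.6613, V(3,2)=0.0000, V(3,3)=0.0000
  t=2,j=0: stock 53.9908 → up 66.4087 (V=2.6613), down 46.4321 (V=22.6379). Price 13.7249; hedge Δ=-1.0000, bond B=67.7157.
  t=2,j=1: stock 77.2194 → up 94.9799 (V=0.0000), down 66.4087 (V=2.6613). Price 1.4809; hedge Δ=-0.0931, bond B=8.6736.
  t=2,j=2: stock 110.4417 → up 135.8433 (V=0.0000), down 94.9799 (V=0.0000). Price 0.0000; hedge Δ=0.0000, bond B=0.0000.
  t=1,j=0: stock 62.7800 → up 77.2194 (V=1.4809), down 53.9908 (V=13.7249). Price 8.2649; hedge Δ=-0.5271, bond B=41.3568.
  t=1,j=1: stock 89.7900 → up 110.4417 (V=0.0000), down 77.2194 (V=1.4809). Price 0.8240; hedge Δ=-0.0446, bond B=4.8263.
  t=0,j=0: stock 73.0000 → up 89.7900 (V=0.8240), down 62.7800 (V=8.2649). Price 4.9482; hedge Δ=-0.2755, bond B=25.0587.
The time-0 hedge costs 4.9482, which is the no-arbitrage price.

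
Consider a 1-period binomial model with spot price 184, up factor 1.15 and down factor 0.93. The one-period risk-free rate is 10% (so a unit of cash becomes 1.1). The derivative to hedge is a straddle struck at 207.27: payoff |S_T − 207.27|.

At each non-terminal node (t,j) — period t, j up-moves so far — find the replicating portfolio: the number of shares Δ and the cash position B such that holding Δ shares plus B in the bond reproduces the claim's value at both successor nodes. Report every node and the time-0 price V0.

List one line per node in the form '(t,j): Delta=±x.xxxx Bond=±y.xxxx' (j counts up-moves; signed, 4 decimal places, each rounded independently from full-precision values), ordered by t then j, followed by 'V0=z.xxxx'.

No-arbitrage ⇒ martingale measure with p* = (R−d)/(u−d) = 0.7727.
Payoff layer (t=1): V(1,0)=36.1500, V(1,1)=4.3300
  t=0,j=0: stock 184.0000 → up 211.6000 (V=4.3300), down 171.1200 (V=36.1500). Price 10.5107; hedge Δ=-0.7861, bond B=155.1471.
Self-financing check: at every node Δ·S+B equals the discounted successor values.

(0,0): Delta=-0.7861 Bond=155.1471
V0=10.5107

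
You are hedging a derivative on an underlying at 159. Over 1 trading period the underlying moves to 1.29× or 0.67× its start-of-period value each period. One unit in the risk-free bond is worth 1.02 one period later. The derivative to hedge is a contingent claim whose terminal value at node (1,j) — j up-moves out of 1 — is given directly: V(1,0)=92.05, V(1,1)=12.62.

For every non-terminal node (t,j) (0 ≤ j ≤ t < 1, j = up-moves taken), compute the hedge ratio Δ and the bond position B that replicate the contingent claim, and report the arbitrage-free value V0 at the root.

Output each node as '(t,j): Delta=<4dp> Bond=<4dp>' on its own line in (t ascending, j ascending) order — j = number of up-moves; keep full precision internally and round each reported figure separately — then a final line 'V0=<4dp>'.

Since d<R<u, set p* = (R−d)/(u−d) = 0.5645; price each node as the discounted p*-expectation of its children.
Payoff layer (t=1): V(1,0)=92.0500, V(1,1)=12.6200
Node (0,0) S=159.0000: V=(p*·12.6200+(1−p*)·92.0500)/1.02=46.2848; Δ=(12.6200−92.0500)/(205.1100−106.5300)=-0.8057; B=V−Δ·S=174.3977
Check: Δ(0,0)·S0 + B(0,0) = 46.2848 = V0.

(0,0): Delta=-0.8057 Bond=174.3977
V0=46.2848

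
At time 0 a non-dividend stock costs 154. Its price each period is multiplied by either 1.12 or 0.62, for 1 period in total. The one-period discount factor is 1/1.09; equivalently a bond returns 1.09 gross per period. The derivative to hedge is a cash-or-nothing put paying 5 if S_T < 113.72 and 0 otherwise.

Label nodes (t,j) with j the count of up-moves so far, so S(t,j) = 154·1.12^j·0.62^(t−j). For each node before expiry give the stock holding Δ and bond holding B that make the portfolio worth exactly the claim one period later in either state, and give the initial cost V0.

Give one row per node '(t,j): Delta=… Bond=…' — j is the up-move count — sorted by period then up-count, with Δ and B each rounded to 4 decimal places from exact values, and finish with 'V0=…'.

(0,0): Delta=-0.0649 Bond=10.2752
V0=0.2752

No-arbitrage ⇒ martingale measure with p* = (R−d)/(u−d) = 0.9400.
At expiry t=1: V(1,0)=5.0000, V(1,1)=0.0000
Node (0,0) S=154.0000: V=(p*·0.0000+(1−p*)·5.0000)/1.09=0.2752; Δ=(0.0000−5.0000)/(172.4800−95.4800)=-0.0649; B=V−Δ·S=10.2752
Check: Δ(0,0)·S0 + B(0,0) = 0.2752 = V0.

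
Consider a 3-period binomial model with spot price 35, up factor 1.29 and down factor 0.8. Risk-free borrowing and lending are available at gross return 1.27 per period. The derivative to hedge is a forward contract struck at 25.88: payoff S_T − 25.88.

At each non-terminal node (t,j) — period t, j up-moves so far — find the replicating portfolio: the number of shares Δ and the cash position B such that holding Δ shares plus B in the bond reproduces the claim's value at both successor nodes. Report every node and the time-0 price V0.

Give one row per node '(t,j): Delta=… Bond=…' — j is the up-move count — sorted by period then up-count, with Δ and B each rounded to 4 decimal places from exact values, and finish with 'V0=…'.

Under the risk-neutral measure, an up-move has probability p* = (R−d)/(u−d) = 0.9592 and values discount at R = 1.27.
Terminal payoffs: V(3,0)=-7.9600, V(3,1)=3.0160, V(3,2)=20.7148, V(3,3)=49.2541
  t=2,j=0: stock 22.4000 → up 28.8960 (V=3.0160), down 17.9200 (V=-7.9600). Price 2.0220; hedge Δ=1.0000, bond B=-20.3780.
  t=2,j=1: stock 36.1200 → up 46.5948 (V=20.7148), down 28.8960 (V=3.0160). Price 15.7420; hedge Δ=1.0000, bond B=-20.3780.
  t=2,j=2: stock 58.2435 → up 75.1341 (V=49.2541), down 46.5948 (V=20.7148). Price 37.8655; hedge Δ=1.0000, bond B=-20.3780.
  t=1,j=0: stock 28.0000 → up 36.1200 (V=15.7420), down 22.4000 (V=2.0220). Price 11.9544; hedge Δ=1.0000, bond B=-16.0456.
  t=1,j=1: stock 45.1500 → up 58.2435 (V=37.8655), down 36.1200 (V=15.7420). Price 29.1044; hedge Δ=1.0000, bond B=-16.0456.
  t=0,j=0: stock 35.0000 → up 45.1500 (V=29.1044), down 28.0000 (V=11.9544). Price 22.3656; hedge Δ=1.0000, bond B=-12.6344.
Each (Δ,B) replicates both successor values, so the strategy is self-financing and V0 is arbitrage-free.

(0,0): Delta=1.0000 Bond=-12.6344
(1,0): Delta=1.0000 Bond=-16.0456
(1,1): Delta=1.0000 Bond=-16.0456
(2,0): Delta=1.0000 Bond=-20.3780
(2,1): Delta=1.0000 Bond=-20.3780
(2,2): Delta=1.0000 Bond=-20.3780
V0=22.3656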